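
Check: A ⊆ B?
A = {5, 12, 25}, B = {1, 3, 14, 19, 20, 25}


A ⊆ B means every element of A is in B.
Elements in A not in B: {5, 12}
So A ⊄ B.

No, A ⊄ B


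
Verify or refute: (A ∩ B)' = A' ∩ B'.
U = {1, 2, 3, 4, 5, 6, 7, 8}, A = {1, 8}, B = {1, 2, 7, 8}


LHS: A ∩ B = {1, 8}
(A ∩ B)' = U \ (A ∩ B) = {2, 3, 4, 5, 6, 7}
A' = {2, 3, 4, 5, 6, 7}, B' = {3, 4, 5, 6}
Claimed RHS: A' ∩ B' = {3, 4, 5, 6}
Identity is INVALID: LHS = {2, 3, 4, 5, 6, 7} but the RHS claimed here equals {3, 4, 5, 6}. The correct form is (A ∩ B)' = A' ∪ B'.

Identity is invalid: (A ∩ B)' = {2, 3, 4, 5, 6, 7} but A' ∩ B' = {3, 4, 5, 6}. The correct De Morgan law is (A ∩ B)' = A' ∪ B'.


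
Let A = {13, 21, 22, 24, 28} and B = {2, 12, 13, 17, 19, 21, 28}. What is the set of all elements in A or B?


A ∪ B = all elements in A or B (or both)
A = {13, 21, 22, 24, 28}
B = {2, 12, 13, 17, 19, 21, 28}
A ∪ B = {2, 12, 13, 17, 19, 21, 22, 24, 28}

A ∪ B = {2, 12, 13, 17, 19, 21, 22, 24, 28}


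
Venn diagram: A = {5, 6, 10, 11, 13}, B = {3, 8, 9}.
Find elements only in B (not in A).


A = {5, 6, 10, 11, 13}
B = {3, 8, 9}
Region: only in B (not in A)
Elements: {3, 8, 9}

Elements only in B (not in A): {3, 8, 9}


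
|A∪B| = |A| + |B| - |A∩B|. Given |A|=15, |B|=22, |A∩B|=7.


|A ∪ B| = |A| + |B| - |A ∩ B|
= 15 + 22 - 7
= 30

|A ∪ B| = 30


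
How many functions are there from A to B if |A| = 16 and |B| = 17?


Each of |A| = 16 inputs maps to any of |B| = 17 outputs.
# functions = |B|^|A| = 17^16
= 48661191875666868481

Number of functions = 48661191875666868481


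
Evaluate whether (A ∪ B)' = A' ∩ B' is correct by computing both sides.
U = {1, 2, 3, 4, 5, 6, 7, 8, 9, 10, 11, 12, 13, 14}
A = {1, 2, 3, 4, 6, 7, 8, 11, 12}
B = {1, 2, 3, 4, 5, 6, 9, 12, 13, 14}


LHS: A ∪ B = {1, 2, 3, 4, 5, 6, 7, 8, 9, 11, 12, 13, 14}
(A ∪ B)' = U \ (A ∪ B) = {10}
A' = {5, 9, 10, 13, 14}, B' = {7, 8, 10, 11}
Claimed RHS: A' ∩ B' = {10}
Identity is VALID: LHS = RHS = {10} ✓

Identity is valid. (A ∪ B)' = A' ∩ B' = {10}


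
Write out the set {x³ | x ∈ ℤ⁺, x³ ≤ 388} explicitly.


Checking each candidate:
Condition: positive perfect cubes ≤ 388
Result = {1, 8, 27, 64, 125, 216, 343}

{1, 8, 27, 64, 125, 216, 343}


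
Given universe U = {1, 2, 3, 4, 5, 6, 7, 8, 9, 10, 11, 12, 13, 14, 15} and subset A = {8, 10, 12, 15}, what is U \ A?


Aᶜ = U \ A = elements in U but not in A
U = {1, 2, 3, 4, 5, 6, 7, 8, 9, 10, 11, 12, 13, 14, 15}
A = {8, 10, 12, 15}
Aᶜ = {1, 2, 3, 4, 5, 6, 7, 9, 11, 13, 14}

Aᶜ = {1, 2, 3, 4, 5, 6, 7, 9, 11, 13, 14}


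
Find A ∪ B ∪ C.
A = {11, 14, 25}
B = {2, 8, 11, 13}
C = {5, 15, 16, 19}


A ∪ B = {2, 8, 11, 13, 14, 25}
(A ∪ B) ∪ C = {2, 5, 8, 11, 13, 14, 15, 16, 19, 25}

A ∪ B ∪ C = {2, 5, 8, 11, 13, 14, 15, 16, 19, 25}


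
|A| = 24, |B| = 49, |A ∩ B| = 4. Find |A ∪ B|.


|A ∪ B| = |A| + |B| - |A ∩ B|
= 24 + 49 - 4
= 69

|A ∪ B| = 69


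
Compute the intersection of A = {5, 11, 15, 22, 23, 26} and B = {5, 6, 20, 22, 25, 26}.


A ∩ B = elements in both A and B
A = {5, 11, 15, 22, 23, 26}
B = {5, 6, 20, 22, 25, 26}
A ∩ B = {5, 22, 26}

A ∩ B = {5, 22, 26}


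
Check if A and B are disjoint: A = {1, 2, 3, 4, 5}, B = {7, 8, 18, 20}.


Disjoint means A ∩ B = ∅.
A ∩ B = ∅
A ∩ B = ∅, so A and B are disjoint.

Yes, A and B are disjoint


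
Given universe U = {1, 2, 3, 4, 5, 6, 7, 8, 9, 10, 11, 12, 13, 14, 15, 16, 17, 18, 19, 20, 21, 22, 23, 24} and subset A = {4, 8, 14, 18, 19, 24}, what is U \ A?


Aᶜ = U \ A = elements in U but not in A
U = {1, 2, 3, 4, 5, 6, 7, 8, 9, 10, 11, 12, 13, 14, 15, 16, 17, 18, 19, 20, 21, 22, 23, 24}
A = {4, 8, 14, 18, 19, 24}
Aᶜ = {1, 2, 3, 5, 6, 7, 9, 10, 11, 12, 13, 15, 16, 17, 20, 21, 22, 23}

Aᶜ = {1, 2, 3, 5, 6, 7, 9, 10, 11, 12, 13, 15, 16, 17, 20, 21, 22, 23}


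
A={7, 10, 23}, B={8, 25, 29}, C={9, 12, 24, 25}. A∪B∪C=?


A ∪ B = {7, 8, 10, 23, 25, 29}
(A ∪ B) ∪ C = {7, 8, 9, 10, 12, 23, 24, 25, 29}

A ∪ B ∪ C = {7, 8, 9, 10, 12, 23, 24, 25, 29}


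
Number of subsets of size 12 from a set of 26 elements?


C(n,k) = n! / (k!(n-k)!)
C(26,12) = 26! / (12!14!)
= 9657700

C(26,12) = 9657700


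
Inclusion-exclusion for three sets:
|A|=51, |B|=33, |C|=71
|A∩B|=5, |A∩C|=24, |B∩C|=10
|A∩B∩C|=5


|A∪B∪C| = |A|+|B|+|C| - |A∩B|-|A∩C|-|B∩C| + |A∩B∩C|
= 51+33+71 - 5-24-10 + 5
= 155 - 39 + 5
= 121

|A ∪ B ∪ C| = 121


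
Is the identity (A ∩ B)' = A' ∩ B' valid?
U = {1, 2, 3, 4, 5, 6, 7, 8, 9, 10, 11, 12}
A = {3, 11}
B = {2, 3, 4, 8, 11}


LHS: A ∩ B = {3, 11}
(A ∩ B)' = U \ (A ∩ B) = {1, 2, 4, 5, 6, 7, 8, 9, 10, 12}
A' = {1, 2, 4, 5, 6, 7, 8, 9, 10, 12}, B' = {1, 5, 6, 7, 9, 10, 12}
Claimed RHS: A' ∩ B' = {1, 5, 6, 7, 9, 10, 12}
Identity is INVALID: LHS = {1, 2, 4, 5, 6, 7, 8, 9, 10, 12} but the RHS claimed here equals {1, 5, 6, 7, 9, 10, 12}. The correct form is (A ∩ B)' = A' ∪ B'.

Identity is invalid: (A ∩ B)' = {1, 2, 4, 5, 6, 7, 8, 9, 10, 12} but A' ∩ B' = {1, 5, 6, 7, 9, 10, 12}. The correct De Morgan law is (A ∩ B)' = A' ∪ B'.


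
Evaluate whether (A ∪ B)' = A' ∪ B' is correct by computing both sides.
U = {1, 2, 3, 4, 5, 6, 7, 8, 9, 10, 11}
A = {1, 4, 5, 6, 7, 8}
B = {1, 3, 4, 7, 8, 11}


LHS: A ∪ B = {1, 3, 4, 5, 6, 7, 8, 11}
(A ∪ B)' = U \ (A ∪ B) = {2, 9, 10}
A' = {2, 3, 9, 10, 11}, B' = {2, 5, 6, 9, 10}
Claimed RHS: A' ∪ B' = {2, 3, 5, 6, 9, 10, 11}
Identity is INVALID: LHS = {2, 9, 10} but the RHS claimed here equals {2, 3, 5, 6, 9, 10, 11}. The correct form is (A ∪ B)' = A' ∩ B'.

Identity is invalid: (A ∪ B)' = {2, 9, 10} but A' ∪ B' = {2, 3, 5, 6, 9, 10, 11}. The correct De Morgan law is (A ∪ B)' = A' ∩ B'.


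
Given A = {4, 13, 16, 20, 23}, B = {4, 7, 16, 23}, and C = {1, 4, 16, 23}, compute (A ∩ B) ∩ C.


A ∩ B = {4, 16, 23}
(A ∩ B) ∩ C = {4, 16, 23}

A ∩ B ∩ C = {4, 16, 23}


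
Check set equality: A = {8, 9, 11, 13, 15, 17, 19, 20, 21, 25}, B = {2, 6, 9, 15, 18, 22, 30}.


Two sets are equal iff they have exactly the same elements.
A = {8, 9, 11, 13, 15, 17, 19, 20, 21, 25}
B = {2, 6, 9, 15, 18, 22, 30}
Differences: {2, 6, 8, 11, 13, 17, 18, 19, 20, 21, 22, 25, 30}
A ≠ B

No, A ≠ B


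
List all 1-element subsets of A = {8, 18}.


|A| = 2, so A has C(2,1) = 2 subsets of size 1.
Enumerate by choosing 1 elements from A at a time:
{8}, {18}

1-element subsets (2 total): {8}, {18}


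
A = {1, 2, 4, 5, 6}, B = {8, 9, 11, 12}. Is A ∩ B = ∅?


Disjoint means A ∩ B = ∅.
A ∩ B = ∅
A ∩ B = ∅, so A and B are disjoint.

Yes, A and B are disjoint


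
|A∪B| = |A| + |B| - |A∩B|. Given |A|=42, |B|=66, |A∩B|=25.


|A ∪ B| = |A| + |B| - |A ∩ B|
= 42 + 66 - 25
= 83

|A ∪ B| = 83


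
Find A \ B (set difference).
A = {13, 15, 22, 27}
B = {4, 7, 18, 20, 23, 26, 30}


A \ B = elements in A but not in B
A = {13, 15, 22, 27}
B = {4, 7, 18, 20, 23, 26, 30}
Remove from A any elements in B
A \ B = {13, 15, 22, 27}

A \ B = {13, 15, 22, 27}


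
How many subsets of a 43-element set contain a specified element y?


Subsets of A containing y correspond to subsets of A \ {y}, which has 42 elements.
Count = 2^(n-1) = 2^42
= 4398046511104

Number of subsets containing y = 4398046511104


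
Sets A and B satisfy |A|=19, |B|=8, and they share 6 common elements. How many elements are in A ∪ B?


|A ∪ B| = |A| + |B| - |A ∩ B|
= 19 + 8 - 6
= 21

|A ∪ B| = 21


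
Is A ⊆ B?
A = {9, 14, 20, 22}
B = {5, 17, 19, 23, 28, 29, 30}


A ⊆ B means every element of A is in B.
Elements in A not in B: {9, 14, 20, 22}
So A ⊄ B.

No, A ⊄ B


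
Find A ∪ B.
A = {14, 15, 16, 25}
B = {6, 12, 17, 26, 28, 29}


A ∪ B = all elements in A or B (or both)
A = {14, 15, 16, 25}
B = {6, 12, 17, 26, 28, 29}
A ∪ B = {6, 12, 14, 15, 16, 17, 25, 26, 28, 29}

A ∪ B = {6, 12, 14, 15, 16, 17, 25, 26, 28, 29}


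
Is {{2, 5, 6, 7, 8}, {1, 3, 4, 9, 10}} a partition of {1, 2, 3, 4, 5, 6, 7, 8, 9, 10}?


A partition requires: (1) non-empty parts, (2) pairwise disjoint, (3) union = U
Parts: {2, 5, 6, 7, 8}, {1, 3, 4, 9, 10}
Union of parts: {1, 2, 3, 4, 5, 6, 7, 8, 9, 10}
U = {1, 2, 3, 4, 5, 6, 7, 8, 9, 10}
All non-empty? True
Pairwise disjoint? True
Covers U? True

Yes, valid partition


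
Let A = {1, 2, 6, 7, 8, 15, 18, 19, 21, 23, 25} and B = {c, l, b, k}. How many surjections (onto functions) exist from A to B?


n = |A| = 11, k = |B| = 4. Surjections via inclusion-exclusion:
S(n,k) = Σ(-1)^i × C(k,i) × (k-i)^n, i=0 to k
i=0: (-1)^0×C(4,0)×4^11 = 4194304
i=1: (-1)^1×C(4,1)×3^11 = -708588
i=2: (-1)^2×C(4,2)×2^11 = 12288
i=3: (-1)^3×C(4,3)×1^11 = -4
i=4: (-1)^4×C(4,4)×0^11 = 0
Total = 3498000

Number of surjections = 3498000


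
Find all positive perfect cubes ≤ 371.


Checking each candidate:
Condition: positive perfect cubes ≤ 371
Result = {1, 8, 27, 64, 125, 216, 343}

{1, 8, 27, 64, 125, 216, 343}


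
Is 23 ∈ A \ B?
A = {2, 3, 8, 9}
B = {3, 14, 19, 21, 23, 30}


A = {2, 3, 8, 9}, B = {3, 14, 19, 21, 23, 30}
A \ B = elements in A but not in B
A \ B = {2, 8, 9}
Checking if 23 ∈ A \ B
23 is not in A \ B → False

23 ∉ A \ B


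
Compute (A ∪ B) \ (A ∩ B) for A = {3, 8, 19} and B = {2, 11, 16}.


A △ B = (A \ B) ∪ (B \ A) = elements in exactly one of A or B
A \ B = {3, 8, 19}
B \ A = {2, 11, 16}
A △ B = {2, 3, 8, 11, 16, 19}

A △ B = {2, 3, 8, 11, 16, 19}


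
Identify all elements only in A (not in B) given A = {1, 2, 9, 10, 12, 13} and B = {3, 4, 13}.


A = {1, 2, 9, 10, 12, 13}
B = {3, 4, 13}
Region: only in A (not in B)
Elements: {1, 2, 9, 10, 12}

Elements only in A (not in B): {1, 2, 9, 10, 12}


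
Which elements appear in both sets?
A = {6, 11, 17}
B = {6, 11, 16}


A ∩ B = elements in both A and B
A = {6, 11, 17}
B = {6, 11, 16}
A ∩ B = {6, 11}

A ∩ B = {6, 11}


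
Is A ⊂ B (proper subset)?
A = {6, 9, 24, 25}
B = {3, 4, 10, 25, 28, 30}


A ⊂ B requires: A ⊆ B AND A ≠ B.
A ⊆ B? No
A ⊄ B, so A is not a proper subset.

No, A is not a proper subset of B


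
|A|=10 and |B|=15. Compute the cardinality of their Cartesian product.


|A × B| = |A| × |B|
= 10 × 15
= 150

|A × B| = 150


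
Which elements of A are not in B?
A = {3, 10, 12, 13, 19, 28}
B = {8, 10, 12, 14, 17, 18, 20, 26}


A \ B = elements in A but not in B
A = {3, 10, 12, 13, 19, 28}
B = {8, 10, 12, 14, 17, 18, 20, 26}
Remove from A any elements in B
A \ B = {3, 13, 19, 28}

A \ B = {3, 13, 19, 28}


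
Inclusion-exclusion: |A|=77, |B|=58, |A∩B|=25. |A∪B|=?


|A ∪ B| = |A| + |B| - |A ∩ B|
= 77 + 58 - 25
= 110

|A ∪ B| = 110


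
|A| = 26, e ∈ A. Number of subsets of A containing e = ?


Subsets of A containing e correspond to subsets of A \ {e}, which has 25 elements.
Count = 2^(n-1) = 2^25
= 33554432

Number of subsets containing e = 33554432


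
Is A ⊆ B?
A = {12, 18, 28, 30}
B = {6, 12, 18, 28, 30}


A ⊆ B means every element of A is in B.
All elements of A are in B.
So A ⊆ B.

Yes, A ⊆ B


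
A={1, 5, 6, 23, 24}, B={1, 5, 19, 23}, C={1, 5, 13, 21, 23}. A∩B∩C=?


A ∩ B = {1, 5, 23}
(A ∩ B) ∩ C = {1, 5, 23}

A ∩ B ∩ C = {1, 5, 23}


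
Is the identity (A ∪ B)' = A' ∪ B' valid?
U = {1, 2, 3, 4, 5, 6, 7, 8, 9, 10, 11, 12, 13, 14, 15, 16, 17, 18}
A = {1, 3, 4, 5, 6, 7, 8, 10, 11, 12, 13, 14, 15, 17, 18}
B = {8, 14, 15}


LHS: A ∪ B = {1, 3, 4, 5, 6, 7, 8, 10, 11, 12, 13, 14, 15, 17, 18}
(A ∪ B)' = U \ (A ∪ B) = {2, 9, 16}
A' = {2, 9, 16}, B' = {1, 2, 3, 4, 5, 6, 7, 9, 10, 11, 12, 13, 16, 17, 18}
Claimed RHS: A' ∪ B' = {1, 2, 3, 4, 5, 6, 7, 9, 10, 11, 12, 13, 16, 17, 18}
Identity is INVALID: LHS = {2, 9, 16} but the RHS claimed here equals {1, 2, 3, 4, 5, 6, 7, 9, 10, 11, 12, 13, 16, 17, 18}. The correct form is (A ∪ B)' = A' ∩ B'.

Identity is invalid: (A ∪ B)' = {2, 9, 16} but A' ∪ B' = {1, 2, 3, 4, 5, 6, 7, 9, 10, 11, 12, 13, 16, 17, 18}. The correct De Morgan law is (A ∪ B)' = A' ∩ B'.


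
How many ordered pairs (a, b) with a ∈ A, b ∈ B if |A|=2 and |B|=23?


|A × B| = |A| × |B|
= 2 × 23
= 46

|A × B| = 46


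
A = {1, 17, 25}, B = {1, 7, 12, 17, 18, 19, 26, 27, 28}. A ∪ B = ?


A ∪ B = all elements in A or B (or both)
A = {1, 17, 25}
B = {1, 7, 12, 17, 18, 19, 26, 27, 28}
A ∪ B = {1, 7, 12, 17, 18, 19, 25, 26, 27, 28}

A ∪ B = {1, 7, 12, 17, 18, 19, 25, 26, 27, 28}


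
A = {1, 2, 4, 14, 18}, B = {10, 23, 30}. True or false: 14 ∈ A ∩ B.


A = {1, 2, 4, 14, 18}, B = {10, 23, 30}
A ∩ B = elements in both A and B
A ∩ B = ∅
Checking if 14 ∈ A ∩ B
14 is not in A ∩ B → False

14 ∉ A ∩ B


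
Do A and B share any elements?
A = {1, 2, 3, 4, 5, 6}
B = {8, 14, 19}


Disjoint means A ∩ B = ∅.
A ∩ B = ∅
A ∩ B = ∅, so A and B are disjoint.

No — A and B share no elements (A ∩ B = ∅), so they are disjoint


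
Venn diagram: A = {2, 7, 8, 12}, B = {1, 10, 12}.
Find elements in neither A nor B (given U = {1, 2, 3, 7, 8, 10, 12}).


A = {2, 7, 8, 12}
B = {1, 10, 12}
Region: in neither A nor B (given U = {1, 2, 3, 7, 8, 10, 12})
Elements: {3}

Elements in neither A nor B (given U = {1, 2, 3, 7, 8, 10, 12}): {3}


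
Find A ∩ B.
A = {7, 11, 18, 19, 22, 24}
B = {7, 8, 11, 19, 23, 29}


A ∩ B = elements in both A and B
A = {7, 11, 18, 19, 22, 24}
B = {7, 8, 11, 19, 23, 29}
A ∩ B = {7, 11, 19}

A ∩ B = {7, 11, 19}


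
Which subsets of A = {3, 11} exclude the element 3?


A subset of A that omits 3 is a subset of A \ {3}, so there are 2^(n-1) = 2^1 = 2 of them.
Subsets excluding 3: ∅, {11}

Subsets excluding 3 (2 total): ∅, {11}


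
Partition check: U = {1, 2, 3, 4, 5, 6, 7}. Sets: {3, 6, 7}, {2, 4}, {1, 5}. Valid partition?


A partition requires: (1) non-empty parts, (2) pairwise disjoint, (3) union = U
Parts: {3, 6, 7}, {2, 4}, {1, 5}
Union of parts: {1, 2, 3, 4, 5, 6, 7}
U = {1, 2, 3, 4, 5, 6, 7}
All non-empty? True
Pairwise disjoint? True
Covers U? True

Yes, valid partition


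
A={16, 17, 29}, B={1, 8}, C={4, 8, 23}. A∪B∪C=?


A ∪ B = {1, 8, 16, 17, 29}
(A ∪ B) ∪ C = {1, 4, 8, 16, 17, 23, 29}

A ∪ B ∪ C = {1, 4, 8, 16, 17, 23, 29}


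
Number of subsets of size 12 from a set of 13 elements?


C(n,k) = n! / (k!(n-k)!)
C(13,12) = 13! / (12!1!)
= 13

C(13,12) = 13


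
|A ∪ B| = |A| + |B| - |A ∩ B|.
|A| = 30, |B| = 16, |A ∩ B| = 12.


|A ∪ B| = |A| + |B| - |A ∩ B|
= 30 + 16 - 12
= 34

|A ∪ B| = 34


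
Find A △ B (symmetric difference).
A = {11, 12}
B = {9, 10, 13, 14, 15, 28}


A △ B = (A \ B) ∪ (B \ A) = elements in exactly one of A or B
A \ B = {11, 12}
B \ A = {9, 10, 13, 14, 15, 28}
A △ B = {9, 10, 11, 12, 13, 14, 15, 28}

A △ B = {9, 10, 11, 12, 13, 14, 15, 28}


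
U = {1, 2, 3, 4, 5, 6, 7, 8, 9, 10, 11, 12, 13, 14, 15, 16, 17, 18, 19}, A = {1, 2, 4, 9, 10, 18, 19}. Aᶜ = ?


Aᶜ = U \ A = elements in U but not in A
U = {1, 2, 3, 4, 5, 6, 7, 8, 9, 10, 11, 12, 13, 14, 15, 16, 17, 18, 19}
A = {1, 2, 4, 9, 10, 18, 19}
Aᶜ = {3, 5, 6, 7, 8, 11, 12, 13, 14, 15, 16, 17}

Aᶜ = {3, 5, 6, 7, 8, 11, 12, 13, 14, 15, 16, 17}


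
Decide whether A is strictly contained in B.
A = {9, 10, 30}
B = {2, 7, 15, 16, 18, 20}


A ⊂ B requires: A ⊆ B AND A ≠ B.
A ⊆ B? No
A ⊄ B, so A is not a proper subset.

No, A is not a proper subset of B


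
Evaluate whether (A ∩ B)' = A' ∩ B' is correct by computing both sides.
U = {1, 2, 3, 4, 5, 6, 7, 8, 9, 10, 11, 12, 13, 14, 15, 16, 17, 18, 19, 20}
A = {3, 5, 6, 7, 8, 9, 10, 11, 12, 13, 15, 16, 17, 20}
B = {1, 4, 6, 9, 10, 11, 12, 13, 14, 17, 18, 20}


LHS: A ∩ B = {6, 9, 10, 11, 12, 13, 17, 20}
(A ∩ B)' = U \ (A ∩ B) = {1, 2, 3, 4, 5, 7, 8, 14, 15, 16, 18, 19}
A' = {1, 2, 4, 14, 18, 19}, B' = {2, 3, 5, 7, 8, 15, 16, 19}
Claimed RHS: A' ∩ B' = {2, 19}
Identity is INVALID: LHS = {1, 2, 3, 4, 5, 7, 8, 14, 15, 16, 18, 19} but the RHS claimed here equals {2, 19}. The correct form is (A ∩ B)' = A' ∪ B'.

Identity is invalid: (A ∩ B)' = {1, 2, 3, 4, 5, 7, 8, 14, 15, 16, 18, 19} but A' ∩ B' = {2, 19}. The correct De Morgan law is (A ∩ B)' = A' ∪ B'.


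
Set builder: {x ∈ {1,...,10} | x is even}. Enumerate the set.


Checking each candidate:
Condition: even numbers in {1,...,10}
Result = {2, 4, 6, 8, 10}

{2, 4, 6, 8, 10}


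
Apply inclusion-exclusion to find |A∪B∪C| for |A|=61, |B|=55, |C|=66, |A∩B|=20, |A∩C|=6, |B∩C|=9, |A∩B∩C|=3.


|A∪B∪C| = |A|+|B|+|C| - |A∩B|-|A∩C|-|B∩C| + |A∩B∩C|
= 61+55+66 - 20-6-9 + 3
= 182 - 35 + 3
= 150

|A ∪ B ∪ C| = 150


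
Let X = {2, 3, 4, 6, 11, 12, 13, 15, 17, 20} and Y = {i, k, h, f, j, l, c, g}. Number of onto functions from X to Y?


n = |X| = 10, k = |Y| = 8. Surjections via inclusion-exclusion:
S(n,k) = Σ(-1)^i × C(k,i) × (k-i)^n, i=0 to k
i=0: (-1)^0×C(8,0)×8^10 = 1073741824
i=1: (-1)^1×C(8,1)×7^10 = -2259801992
i=2: (-1)^2×C(8,2)×6^10 = 1693052928
i=3: (-1)^3×C(8,3)×5^10 = -546875000
i=4: (-1)^4×C(8,4)×4^10 = 73400320
i=5: (-1)^5×C(8,5)×3^10 = -3306744
i=6: (-1)^6×C(8,6)×2^10 = 28672
i=7: (-1)^7×C(8,7)×1^10 = -8
i=8: (-1)^8×C(8,8)×0^10 = 0
Total = 30240000

Number of surjections = 30240000


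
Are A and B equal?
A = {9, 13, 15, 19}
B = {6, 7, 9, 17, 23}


Two sets are equal iff they have exactly the same elements.
A = {9, 13, 15, 19}
B = {6, 7, 9, 17, 23}
Differences: {6, 7, 13, 15, 17, 19, 23}
A ≠ B

No, A ≠ B


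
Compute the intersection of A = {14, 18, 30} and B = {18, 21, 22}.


A ∩ B = elements in both A and B
A = {14, 18, 30}
B = {18, 21, 22}
A ∩ B = {18}

A ∩ B = {18}


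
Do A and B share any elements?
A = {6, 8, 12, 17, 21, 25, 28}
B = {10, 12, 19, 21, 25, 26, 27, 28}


Disjoint means A ∩ B = ∅.
A ∩ B = {12, 21, 25, 28}
A ∩ B ≠ ∅, so A and B are NOT disjoint.

Yes — A and B share the element(s) of A ∩ B = {12, 21, 25, 28}, so they are not disjoint


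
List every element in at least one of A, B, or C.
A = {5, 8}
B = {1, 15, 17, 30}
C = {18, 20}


A ∪ B = {1, 5, 8, 15, 17, 30}
(A ∪ B) ∪ C = {1, 5, 8, 15, 17, 18, 20, 30}

A ∪ B ∪ C = {1, 5, 8, 15, 17, 18, 20, 30}


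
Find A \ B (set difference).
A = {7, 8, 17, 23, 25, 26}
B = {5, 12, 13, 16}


A \ B = elements in A but not in B
A = {7, 8, 17, 23, 25, 26}
B = {5, 12, 13, 16}
Remove from A any elements in B
A \ B = {7, 8, 17, 23, 25, 26}

A \ B = {7, 8, 17, 23, 25, 26}


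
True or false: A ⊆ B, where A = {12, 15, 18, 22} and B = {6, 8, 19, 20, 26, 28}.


A ⊆ B means every element of A is in B.
Elements in A not in B: {12, 15, 18, 22}
So A ⊄ B.

No, A ⊄ B


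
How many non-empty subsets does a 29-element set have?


Total subsets = 2^n = 2^29 = 536870912
Non-empty subsets exclude the empty set: 2^n - 1
= 536870912 - 1
= 536870911

Number of non-empty subsets = 536870911


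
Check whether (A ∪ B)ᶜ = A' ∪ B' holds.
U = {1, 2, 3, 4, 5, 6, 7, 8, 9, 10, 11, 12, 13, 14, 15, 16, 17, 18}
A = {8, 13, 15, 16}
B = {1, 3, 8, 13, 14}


LHS: A ∪ B = {1, 3, 8, 13, 14, 15, 16}
(A ∪ B)' = U \ (A ∪ B) = {2, 4, 5, 6, 7, 9, 10, 11, 12, 17, 18}
A' = {1, 2, 3, 4, 5, 6, 7, 9, 10, 11, 12, 14, 17, 18}, B' = {2, 4, 5, 6, 7, 9, 10, 11, 12, 15, 16, 17, 18}
Claimed RHS: A' ∪ B' = {1, 2, 3, 4, 5, 6, 7, 9, 10, 11, 12, 14, 15, 16, 17, 18}
Identity is INVALID: LHS = {2, 4, 5, 6, 7, 9, 10, 11, 12, 17, 18} but the RHS claimed here equals {1, 2, 3, 4, 5, 6, 7, 9, 10, 11, 12, 14, 15, 16, 17, 18}. The correct form is (A ∪ B)' = A' ∩ B'.

Identity is invalid: (A ∪ B)' = {2, 4, 5, 6, 7, 9, 10, 11, 12, 17, 18} but A' ∪ B' = {1, 2, 3, 4, 5, 6, 7, 9, 10, 11, 12, 14, 15, 16, 17, 18}. The correct De Morgan law is (A ∪ B)' = A' ∩ B'.


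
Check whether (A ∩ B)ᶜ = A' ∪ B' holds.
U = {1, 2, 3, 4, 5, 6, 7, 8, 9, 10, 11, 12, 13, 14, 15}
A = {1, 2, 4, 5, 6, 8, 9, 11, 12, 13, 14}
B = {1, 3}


LHS: A ∩ B = {1}
(A ∩ B)' = U \ (A ∩ B) = {2, 3, 4, 5, 6, 7, 8, 9, 10, 11, 12, 13, 14, 15}
A' = {3, 7, 10, 15}, B' = {2, 4, 5, 6, 7, 8, 9, 10, 11, 12, 13, 14, 15}
Claimed RHS: A' ∪ B' = {2, 3, 4, 5, 6, 7, 8, 9, 10, 11, 12, 13, 14, 15}
Identity is VALID: LHS = RHS = {2, 3, 4, 5, 6, 7, 8, 9, 10, 11, 12, 13, 14, 15} ✓

Identity is valid. (A ∩ B)' = A' ∪ B' = {2, 3, 4, 5, 6, 7, 8, 9, 10, 11, 12, 13, 14, 15}


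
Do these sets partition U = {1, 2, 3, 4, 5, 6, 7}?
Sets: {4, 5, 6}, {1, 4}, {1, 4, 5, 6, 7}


A partition requires: (1) non-empty parts, (2) pairwise disjoint, (3) union = U
Parts: {4, 5, 6}, {1, 4}, {1, 4, 5, 6, 7}
Union of parts: {1, 4, 5, 6, 7}
U = {1, 2, 3, 4, 5, 6, 7}
All non-empty? True
Pairwise disjoint? False
Covers U? False

No, not a valid partition


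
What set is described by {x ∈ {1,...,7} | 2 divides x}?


Checking each candidate:
Condition: multiples of 2 in {1,...,7}
Result = {2, 4, 6}

{2, 4, 6}


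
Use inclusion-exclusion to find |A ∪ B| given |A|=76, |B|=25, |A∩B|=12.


|A ∪ B| = |A| + |B| - |A ∩ B|
= 76 + 25 - 12
= 89

|A ∪ B| = 89


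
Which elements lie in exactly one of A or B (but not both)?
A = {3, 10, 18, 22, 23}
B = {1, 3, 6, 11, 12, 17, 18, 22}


A △ B = (A \ B) ∪ (B \ A) = elements in exactly one of A or B
A \ B = {10, 23}
B \ A = {1, 6, 11, 12, 17}
A △ B = {1, 6, 10, 11, 12, 17, 23}

A △ B = {1, 6, 10, 11, 12, 17, 23}


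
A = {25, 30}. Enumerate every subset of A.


|A| = 2, so |P(A)| = 2^2 = 4
Enumerate subsets by cardinality (0 to 2):
∅, {25}, {30}, {25, 30}

P(A) has 4 subsets: ∅, {25}, {30}, {25, 30}


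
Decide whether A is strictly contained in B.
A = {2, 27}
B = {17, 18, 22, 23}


A ⊂ B requires: A ⊆ B AND A ≠ B.
A ⊆ B? No
A ⊄ B, so A is not a proper subset.

No, A is not a proper subset of B


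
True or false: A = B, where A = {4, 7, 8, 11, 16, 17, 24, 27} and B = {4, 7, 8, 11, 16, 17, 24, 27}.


Two sets are equal iff they have exactly the same elements.
A = {4, 7, 8, 11, 16, 17, 24, 27}
B = {4, 7, 8, 11, 16, 17, 24, 27}
Same elements → A = B

Yes, A = B


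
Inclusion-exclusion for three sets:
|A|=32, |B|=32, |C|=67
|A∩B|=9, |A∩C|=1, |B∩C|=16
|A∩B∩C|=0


|A∪B∪C| = |A|+|B|+|C| - |A∩B|-|A∩C|-|B∩C| + |A∩B∩C|
= 32+32+67 - 9-1-16 + 0
= 131 - 26 + 0
= 105

|A ∪ B ∪ C| = 105


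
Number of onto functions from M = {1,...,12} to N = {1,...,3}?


n = |M| = 12, k = |N| = 3. Surjections via inclusion-exclusion:
S(n,k) = Σ(-1)^i × C(k,i) × (k-i)^n, i=0 to k
i=0: (-1)^0×C(3,0)×3^12 = 531441
i=1: (-1)^1×C(3,1)×2^12 = -12288
i=2: (-1)^2×C(3,2)×1^12 = 3
i=3: (-1)^3×C(3,3)×0^12 = 0
Total = 519156

Number of surjections = 519156


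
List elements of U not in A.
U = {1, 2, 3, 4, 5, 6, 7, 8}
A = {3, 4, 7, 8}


Aᶜ = U \ A = elements in U but not in A
U = {1, 2, 3, 4, 5, 6, 7, 8}
A = {3, 4, 7, 8}
Aᶜ = {1, 2, 5, 6}

Aᶜ = {1, 2, 5, 6}


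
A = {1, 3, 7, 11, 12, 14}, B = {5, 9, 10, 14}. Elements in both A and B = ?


A = {1, 3, 7, 11, 12, 14}
B = {5, 9, 10, 14}
Region: in both A and B
Elements: {14}

Elements in both A and B: {14}


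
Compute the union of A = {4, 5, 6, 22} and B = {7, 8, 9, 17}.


A ∪ B = all elements in A or B (or both)
A = {4, 5, 6, 22}
B = {7, 8, 9, 17}
A ∪ B = {4, 5, 6, 7, 8, 9, 17, 22}

A ∪ B = {4, 5, 6, 7, 8, 9, 17, 22}


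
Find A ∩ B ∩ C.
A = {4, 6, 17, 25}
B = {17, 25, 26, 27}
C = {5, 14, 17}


A ∩ B = {17, 25}
(A ∩ B) ∩ C = {17}

A ∩ B ∩ C = {17}


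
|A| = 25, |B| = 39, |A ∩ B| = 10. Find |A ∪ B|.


|A ∪ B| = |A| + |B| - |A ∩ B|
= 25 + 39 - 10
= 54

|A ∪ B| = 54


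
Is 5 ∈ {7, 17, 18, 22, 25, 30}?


A = {7, 17, 18, 22, 25, 30}
Checking if 5 is in A
5 is not in A → False

5 ∉ A


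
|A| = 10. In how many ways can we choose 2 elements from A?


C(n,k) = n! / (k!(n-k)!)
C(10,2) = 10! / (2!8!)
= 45

C(10,2) = 45


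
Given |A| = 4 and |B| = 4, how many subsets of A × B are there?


A relation from A to B is any subset of A × B.
|A × B| = 4 × 4 = 16
# relations = 2^|A × B| = 2^16 = 65536

Number of relations = 65536


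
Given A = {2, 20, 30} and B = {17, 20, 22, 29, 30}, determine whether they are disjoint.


Disjoint means A ∩ B = ∅.
A ∩ B = {20, 30}
A ∩ B ≠ ∅, so A and B are NOT disjoint.

No, A and B are not disjoint (A ∩ B = {20, 30})


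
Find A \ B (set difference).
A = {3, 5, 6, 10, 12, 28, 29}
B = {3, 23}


A \ B = elements in A but not in B
A = {3, 5, 6, 10, 12, 28, 29}
B = {3, 23}
Remove from A any elements in B
A \ B = {5, 6, 10, 12, 28, 29}

A \ B = {5, 6, 10, 12, 28, 29}


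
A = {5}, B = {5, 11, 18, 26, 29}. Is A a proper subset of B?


A ⊂ B requires: A ⊆ B AND A ≠ B.
A ⊆ B? Yes
A = B? No
A ⊂ B: Yes (A is a proper subset of B)

Yes, A ⊂ B


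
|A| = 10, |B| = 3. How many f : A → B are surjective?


n = |A| = 10, k = |B| = 3. Surjections via inclusion-exclusion:
S(n,k) = Σ(-1)^i × C(k,i) × (k-i)^n, i=0 to k
i=0: (-1)^0×C(3,0)×3^10 = 59049
i=1: (-1)^1×C(3,1)×2^10 = -3072
i=2: (-1)^2×C(3,2)×1^10 = 3
i=3: (-1)^3×C(3,3)×0^10 = 0
Total = 55980

Number of surjections = 55980


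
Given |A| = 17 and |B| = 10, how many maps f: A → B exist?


Each of |A| = 17 inputs maps to any of |B| = 10 outputs.
# functions = |B|^|A| = 10^17
= 100000000000000000

Number of functions = 100000000000000000


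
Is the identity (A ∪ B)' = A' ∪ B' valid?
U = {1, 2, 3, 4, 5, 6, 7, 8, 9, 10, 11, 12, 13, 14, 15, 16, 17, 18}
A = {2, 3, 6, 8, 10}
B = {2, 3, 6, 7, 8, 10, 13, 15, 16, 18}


LHS: A ∪ B = {2, 3, 6, 7, 8, 10, 13, 15, 16, 18}
(A ∪ B)' = U \ (A ∪ B) = {1, 4, 5, 9, 11, 12, 14, 17}
A' = {1, 4, 5, 7, 9, 11, 12, 13, 14, 15, 16, 17, 18}, B' = {1, 4, 5, 9, 11, 12, 14, 17}
Claimed RHS: A' ∪ B' = {1, 4, 5, 7, 9, 11, 12, 13, 14, 15, 16, 17, 18}
Identity is INVALID: LHS = {1, 4, 5, 9, 11, 12, 14, 17} but the RHS claimed here equals {1, 4, 5, 7, 9, 11, 12, 13, 14, 15, 16, 17, 18}. The correct form is (A ∪ B)' = A' ∩ B'.

Identity is invalid: (A ∪ B)' = {1, 4, 5, 9, 11, 12, 14, 17} but A' ∪ B' = {1, 4, 5, 7, 9, 11, 12, 13, 14, 15, 16, 17, 18}. The correct De Morgan law is (A ∪ B)' = A' ∩ B'.


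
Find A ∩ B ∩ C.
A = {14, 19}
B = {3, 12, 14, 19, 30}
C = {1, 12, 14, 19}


A ∩ B = {14, 19}
(A ∩ B) ∩ C = {14, 19}

A ∩ B ∩ C = {14, 19}


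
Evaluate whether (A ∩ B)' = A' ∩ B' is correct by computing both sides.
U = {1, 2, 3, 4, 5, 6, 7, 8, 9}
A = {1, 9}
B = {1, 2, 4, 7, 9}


LHS: A ∩ B = {1, 9}
(A ∩ B)' = U \ (A ∩ B) = {2, 3, 4, 5, 6, 7, 8}
A' = {2, 3, 4, 5, 6, 7, 8}, B' = {3, 5, 6, 8}
Claimed RHS: A' ∩ B' = {3, 5, 6, 8}
Identity is INVALID: LHS = {2, 3, 4, 5, 6, 7, 8} but the RHS claimed here equals {3, 5, 6, 8}. The correct form is (A ∩ B)' = A' ∪ B'.

Identity is invalid: (A ∩ B)' = {2, 3, 4, 5, 6, 7, 8} but A' ∩ B' = {3, 5, 6, 8}. The correct De Morgan law is (A ∩ B)' = A' ∪ B'.


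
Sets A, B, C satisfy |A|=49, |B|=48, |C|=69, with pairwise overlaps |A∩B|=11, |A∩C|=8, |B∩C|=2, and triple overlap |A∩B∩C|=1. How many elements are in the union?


|A∪B∪C| = |A|+|B|+|C| - |A∩B|-|A∩C|-|B∩C| + |A∩B∩C|
= 49+48+69 - 11-8-2 + 1
= 166 - 21 + 1
= 146

|A ∪ B ∪ C| = 146


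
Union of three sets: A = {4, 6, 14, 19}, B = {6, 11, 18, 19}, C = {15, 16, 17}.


A ∪ B = {4, 6, 11, 14, 18, 19}
(A ∪ B) ∪ C = {4, 6, 11, 14, 15, 16, 17, 18, 19}

A ∪ B ∪ C = {4, 6, 11, 14, 15, 16, 17, 18, 19}


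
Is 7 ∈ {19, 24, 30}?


A = {19, 24, 30}
Checking if 7 is in A
7 is not in A → False

7 ∉ A


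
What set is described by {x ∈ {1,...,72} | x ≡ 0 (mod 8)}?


Checking each candidate:
Condition: x in {1,...,72} with x ≡ 0 (mod 8)
Result = {8, 16, 24, 32, 40, 48, 56, 64, 72}

{8, 16, 24, 32, 40, 48, 56, 64, 72}


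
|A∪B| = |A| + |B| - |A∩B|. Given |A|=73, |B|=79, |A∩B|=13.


|A ∪ B| = |A| + |B| - |A ∩ B|
= 73 + 79 - 13
= 139

|A ∪ B| = 139


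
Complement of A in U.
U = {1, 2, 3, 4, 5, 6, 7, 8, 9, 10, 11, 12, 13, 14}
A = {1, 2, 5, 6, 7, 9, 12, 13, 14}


Aᶜ = U \ A = elements in U but not in A
U = {1, 2, 3, 4, 5, 6, 7, 8, 9, 10, 11, 12, 13, 14}
A = {1, 2, 5, 6, 7, 9, 12, 13, 14}
Aᶜ = {3, 4, 8, 10, 11}

Aᶜ = {3, 4, 8, 10, 11}


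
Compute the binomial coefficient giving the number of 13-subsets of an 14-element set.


C(n,k) = n! / (k!(n-k)!)
C(14,13) = 14! / (13!1!)
= 14

C(14,13) = 14


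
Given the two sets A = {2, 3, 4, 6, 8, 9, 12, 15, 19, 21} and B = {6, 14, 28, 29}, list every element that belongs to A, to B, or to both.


A ∪ B = all elements in A or B (or both)
A = {2, 3, 4, 6, 8, 9, 12, 15, 19, 21}
B = {6, 14, 28, 29}
A ∪ B = {2, 3, 4, 6, 8, 9, 12, 14, 15, 19, 21, 28, 29}

A ∪ B = {2, 3, 4, 6, 8, 9, 12, 14, 15, 19, 21, 28, 29}


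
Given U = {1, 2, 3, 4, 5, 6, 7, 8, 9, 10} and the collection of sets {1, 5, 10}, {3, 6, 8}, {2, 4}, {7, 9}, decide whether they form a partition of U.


A partition requires: (1) non-empty parts, (2) pairwise disjoint, (3) union = U
Parts: {1, 5, 10}, {3, 6, 8}, {2, 4}, {7, 9}
Union of parts: {1, 2, 3, 4, 5, 6, 7, 8, 9, 10}
U = {1, 2, 3, 4, 5, 6, 7, 8, 9, 10}
All non-empty? True
Pairwise disjoint? True
Covers U? True

Yes, valid partition


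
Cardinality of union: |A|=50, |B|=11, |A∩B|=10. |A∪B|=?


|A ∪ B| = |A| + |B| - |A ∩ B|
= 50 + 11 - 10
= 51

|A ∪ B| = 51


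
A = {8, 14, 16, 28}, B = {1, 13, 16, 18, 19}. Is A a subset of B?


A ⊆ B means every element of A is in B.
Elements in A not in B: {8, 14, 28}
So A ⊄ B.

No, A ⊄ B


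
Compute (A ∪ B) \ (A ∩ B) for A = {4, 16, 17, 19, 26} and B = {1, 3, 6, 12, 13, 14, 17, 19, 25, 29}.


A △ B = (A \ B) ∪ (B \ A) = elements in exactly one of A or B
A \ B = {4, 16, 26}
B \ A = {1, 3, 6, 12, 13, 14, 25, 29}
A △ B = {1, 3, 4, 6, 12, 13, 14, 16, 25, 26, 29}

A △ B = {1, 3, 4, 6, 12, 13, 14, 16, 25, 26, 29}


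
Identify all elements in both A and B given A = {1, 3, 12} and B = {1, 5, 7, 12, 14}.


A = {1, 3, 12}
B = {1, 5, 7, 12, 14}
Region: in both A and B
Elements: {1, 12}

Elements in both A and B: {1, 12}


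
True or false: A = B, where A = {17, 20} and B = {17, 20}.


Two sets are equal iff they have exactly the same elements.
A = {17, 20}
B = {17, 20}
Same elements → A = B

Yes, A = B


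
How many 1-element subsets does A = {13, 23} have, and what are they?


|A| = 2, so A has C(2,1) = 2 subsets of size 1.
Enumerate by choosing 1 elements from A at a time:
{13}, {23}

1-element subsets (2 total): {13}, {23}


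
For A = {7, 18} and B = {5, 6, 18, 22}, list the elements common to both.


A ∩ B = elements in both A and B
A = {7, 18}
B = {5, 6, 18, 22}
A ∩ B = {18}

A ∩ B = {18}


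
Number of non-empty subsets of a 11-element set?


Total subsets = 2^n = 2^11 = 2048
Non-empty subsets exclude the empty set: 2^n - 1
= 2048 - 1
= 2047

Number of non-empty subsets = 2047


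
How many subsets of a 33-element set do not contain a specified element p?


Subsets of A avoiding p are subsets of A \ {p}, which has 32 elements.
Count = 2^(n-1) = 2^32
= 4294967296

Number of subsets avoiding p = 4294967296


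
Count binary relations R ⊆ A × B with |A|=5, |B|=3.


A relation from A to B is any subset of A × B.
|A × B| = 5 × 3 = 15
# relations = 2^|A × B| = 2^15 = 32768

Number of relations = 32768


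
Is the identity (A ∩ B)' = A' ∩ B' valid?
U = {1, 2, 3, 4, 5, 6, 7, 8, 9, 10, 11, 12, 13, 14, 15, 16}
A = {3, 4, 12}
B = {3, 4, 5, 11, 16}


LHS: A ∩ B = {3, 4}
(A ∩ B)' = U \ (A ∩ B) = {1, 2, 5, 6, 7, 8, 9, 10, 11, 12, 13, 14, 15, 16}
A' = {1, 2, 5, 6, 7, 8, 9, 10, 11, 13, 14, 15, 16}, B' = {1, 2, 6, 7, 8, 9, 10, 12, 13, 14, 15}
Claimed RHS: A' ∩ B' = {1, 2, 6, 7, 8, 9, 10, 13, 14, 15}
Identity is INVALID: LHS = {1, 2, 5, 6, 7, 8, 9, 10, 11, 12, 13, 14, 15, 16} but the RHS claimed here equals {1, 2, 6, 7, 8, 9, 10, 13, 14, 15}. The correct form is (A ∩ B)' = A' ∪ B'.

Identity is invalid: (A ∩ B)' = {1, 2, 5, 6, 7, 8, 9, 10, 11, 12, 13, 14, 15, 16} but A' ∩ B' = {1, 2, 6, 7, 8, 9, 10, 13, 14, 15}. The correct De Morgan law is (A ∩ B)' = A' ∪ B'.


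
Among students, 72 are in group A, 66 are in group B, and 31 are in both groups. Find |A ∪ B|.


|A ∪ B| = |A| + |B| - |A ∩ B|
= 72 + 66 - 31
= 107

|A ∪ B| = 107


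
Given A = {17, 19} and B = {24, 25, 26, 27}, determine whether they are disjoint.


Disjoint means A ∩ B = ∅.
A ∩ B = ∅
A ∩ B = ∅, so A and B are disjoint.

Yes, A and B are disjoint


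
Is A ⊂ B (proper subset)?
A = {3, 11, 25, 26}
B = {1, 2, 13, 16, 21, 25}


A ⊂ B requires: A ⊆ B AND A ≠ B.
A ⊆ B? No
A ⊄ B, so A is not a proper subset.

No, A is not a proper subset of B


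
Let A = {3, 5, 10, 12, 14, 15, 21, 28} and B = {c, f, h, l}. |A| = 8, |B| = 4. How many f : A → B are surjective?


n = |A| = 8, k = |B| = 4. Surjections via inclusion-exclusion:
S(n,k) = Σ(-1)^i × C(k,i) × (k-i)^n, i=0 to k
i=0: (-1)^0×C(4,0)×4^8 = 65536
i=1: (-1)^1×C(4,1)×3^8 = -26244
i=2: (-1)^2×C(4,2)×2^8 = 1536
i=3: (-1)^3×C(4,3)×1^8 = -4
i=4: (-1)^4×C(4,4)×0^8 = 0
Total = 40824

Number of surjections = 40824


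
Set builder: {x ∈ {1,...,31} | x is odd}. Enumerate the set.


Checking each candidate:
Condition: odd numbers in {1,...,31}
Result = {1, 3, 5, 7, 9, 11, 13, 15, 17, 19, 21, 23, 25, 27, 29, 31}

{1, 3, 5, 7, 9, 11, 13, 15, 17, 19, 21, 23, 25, 27, 29, 31}


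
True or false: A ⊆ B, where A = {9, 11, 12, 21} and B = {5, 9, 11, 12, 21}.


A ⊆ B means every element of A is in B.
All elements of A are in B.
So A ⊆ B.

Yes, A ⊆ B


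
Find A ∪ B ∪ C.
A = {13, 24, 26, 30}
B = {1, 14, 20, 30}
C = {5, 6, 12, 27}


A ∪ B = {1, 13, 14, 20, 24, 26, 30}
(A ∪ B) ∪ C = {1, 5, 6, 12, 13, 14, 20, 24, 26, 27, 30}

A ∪ B ∪ C = {1, 5, 6, 12, 13, 14, 20, 24, 26, 27, 30}


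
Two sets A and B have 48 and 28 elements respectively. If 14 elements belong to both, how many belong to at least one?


|A ∪ B| = |A| + |B| - |A ∩ B|
= 48 + 28 - 14
= 62

|A ∪ B| = 62


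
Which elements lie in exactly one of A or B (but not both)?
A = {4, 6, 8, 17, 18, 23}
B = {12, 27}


A △ B = (A \ B) ∪ (B \ A) = elements in exactly one of A or B
A \ B = {4, 6, 8, 17, 18, 23}
B \ A = {12, 27}
A △ B = {4, 6, 8, 12, 17, 18, 23, 27}

A △ B = {4, 6, 8, 12, 17, 18, 23, 27}


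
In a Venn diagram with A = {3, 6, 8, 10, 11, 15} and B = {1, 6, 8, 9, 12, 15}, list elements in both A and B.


A = {3, 6, 8, 10, 11, 15}
B = {1, 6, 8, 9, 12, 15}
Region: in both A and B
Elements: {6, 8, 15}

Elements in both A and B: {6, 8, 15}


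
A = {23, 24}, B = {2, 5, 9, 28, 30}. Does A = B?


Two sets are equal iff they have exactly the same elements.
A = {23, 24}
B = {2, 5, 9, 28, 30}
Differences: {2, 5, 9, 23, 24, 28, 30}
A ≠ B

No, A ≠ B


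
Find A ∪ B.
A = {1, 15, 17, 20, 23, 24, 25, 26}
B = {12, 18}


A ∪ B = all elements in A or B (or both)
A = {1, 15, 17, 20, 23, 24, 25, 26}
B = {12, 18}
A ∪ B = {1, 12, 15, 17, 18, 20, 23, 24, 25, 26}

A ∪ B = {1, 12, 15, 17, 18, 20, 23, 24, 25, 26}


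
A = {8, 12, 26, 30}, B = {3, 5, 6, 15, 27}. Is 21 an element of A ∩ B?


A = {8, 12, 26, 30}, B = {3, 5, 6, 15, 27}
A ∩ B = elements in both A and B
A ∩ B = ∅
Checking if 21 ∈ A ∩ B
21 is not in A ∩ B → False

21 ∉ A ∩ B


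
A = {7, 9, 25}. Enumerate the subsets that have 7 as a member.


A subset of A contains 7 iff the remaining 2 elements form any subset of A \ {7}.
Count: 2^(n-1) = 2^2 = 4
Subsets containing 7: {7}, {7, 9}, {7, 25}, {7, 9, 25}

Subsets containing 7 (4 total): {7}, {7, 9}, {7, 25}, {7, 9, 25}


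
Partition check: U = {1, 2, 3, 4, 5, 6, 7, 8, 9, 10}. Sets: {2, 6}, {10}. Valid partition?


A partition requires: (1) non-empty parts, (2) pairwise disjoint, (3) union = U
Parts: {2, 6}, {10}
Union of parts: {2, 6, 10}
U = {1, 2, 3, 4, 5, 6, 7, 8, 9, 10}
All non-empty? True
Pairwise disjoint? True
Covers U? False

No, not a valid partition


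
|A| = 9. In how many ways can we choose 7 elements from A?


C(n,k) = n! / (k!(n-k)!)
C(9,7) = 9! / (7!2!)
= 36

C(9,7) = 36


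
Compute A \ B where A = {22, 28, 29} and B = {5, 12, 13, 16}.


A \ B = elements in A but not in B
A = {22, 28, 29}
B = {5, 12, 13, 16}
Remove from A any elements in B
A \ B = {22, 28, 29}

A \ B = {22, 28, 29}


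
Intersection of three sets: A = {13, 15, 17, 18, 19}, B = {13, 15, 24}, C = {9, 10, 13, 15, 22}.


A ∩ B = {13, 15}
(A ∩ B) ∩ C = {13, 15}

A ∩ B ∩ C = {13, 15}


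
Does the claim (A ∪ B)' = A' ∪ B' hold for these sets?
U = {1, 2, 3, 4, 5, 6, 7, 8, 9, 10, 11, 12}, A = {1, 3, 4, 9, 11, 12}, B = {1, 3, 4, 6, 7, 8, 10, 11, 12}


LHS: A ∪ B = {1, 3, 4, 6, 7, 8, 9, 10, 11, 12}
(A ∪ B)' = U \ (A ∪ B) = {2, 5}
A' = {2, 5, 6, 7, 8, 10}, B' = {2, 5, 9}
Claimed RHS: A' ∪ B' = {2, 5, 6, 7, 8, 9, 10}
Identity is INVALID: LHS = {2, 5} but the RHS claimed here equals {2, 5, 6, 7, 8, 9, 10}. The correct form is (A ∪ B)' = A' ∩ B'.

Identity is invalid: (A ∪ B)' = {2, 5} but A' ∪ B' = {2, 5, 6, 7, 8, 9, 10}. The correct De Morgan law is (A ∪ B)' = A' ∩ B'.


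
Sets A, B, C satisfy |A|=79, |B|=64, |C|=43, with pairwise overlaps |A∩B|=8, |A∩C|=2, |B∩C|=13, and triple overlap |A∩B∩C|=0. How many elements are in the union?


|A∪B∪C| = |A|+|B|+|C| - |A∩B|-|A∩C|-|B∩C| + |A∩B∩C|
= 79+64+43 - 8-2-13 + 0
= 186 - 23 + 0
= 163

|A ∪ B ∪ C| = 163


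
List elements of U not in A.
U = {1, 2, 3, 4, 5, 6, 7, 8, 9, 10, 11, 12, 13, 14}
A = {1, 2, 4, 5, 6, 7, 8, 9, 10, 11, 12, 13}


Aᶜ = U \ A = elements in U but not in A
U = {1, 2, 3, 4, 5, 6, 7, 8, 9, 10, 11, 12, 13, 14}
A = {1, 2, 4, 5, 6, 7, 8, 9, 10, 11, 12, 13}
Aᶜ = {3, 14}

Aᶜ = {3, 14}


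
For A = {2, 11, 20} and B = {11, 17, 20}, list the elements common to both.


A ∩ B = elements in both A and B
A = {2, 11, 20}
B = {11, 17, 20}
A ∩ B = {11, 20}

A ∩ B = {11, 20}


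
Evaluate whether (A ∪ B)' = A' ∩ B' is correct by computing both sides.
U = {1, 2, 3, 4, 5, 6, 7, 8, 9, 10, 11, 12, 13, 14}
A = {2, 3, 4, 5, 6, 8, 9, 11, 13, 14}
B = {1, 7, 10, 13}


LHS: A ∪ B = {1, 2, 3, 4, 5, 6, 7, 8, 9, 10, 11, 13, 14}
(A ∪ B)' = U \ (A ∪ B) = {12}
A' = {1, 7, 10, 12}, B' = {2, 3, 4, 5, 6, 8, 9, 11, 12, 14}
Claimed RHS: A' ∩ B' = {12}
Identity is VALID: LHS = RHS = {12} ✓

Identity is valid. (A ∪ B)' = A' ∩ B' = {12}


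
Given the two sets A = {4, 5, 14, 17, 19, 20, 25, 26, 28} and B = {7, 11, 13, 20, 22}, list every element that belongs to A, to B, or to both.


A ∪ B = all elements in A or B (or both)
A = {4, 5, 14, 17, 19, 20, 25, 26, 28}
B = {7, 11, 13, 20, 22}
A ∪ B = {4, 5, 7, 11, 13, 14, 17, 19, 20, 22, 25, 26, 28}

A ∪ B = {4, 5, 7, 11, 13, 14, 17, 19, 20, 22, 25, 26, 28}


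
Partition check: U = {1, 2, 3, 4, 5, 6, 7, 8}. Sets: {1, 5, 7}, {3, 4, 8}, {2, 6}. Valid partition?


A partition requires: (1) non-empty parts, (2) pairwise disjoint, (3) union = U
Parts: {1, 5, 7}, {3, 4, 8}, {2, 6}
Union of parts: {1, 2, 3, 4, 5, 6, 7, 8}
U = {1, 2, 3, 4, 5, 6, 7, 8}
All non-empty? True
Pairwise disjoint? True
Covers U? True

Yes, valid partition


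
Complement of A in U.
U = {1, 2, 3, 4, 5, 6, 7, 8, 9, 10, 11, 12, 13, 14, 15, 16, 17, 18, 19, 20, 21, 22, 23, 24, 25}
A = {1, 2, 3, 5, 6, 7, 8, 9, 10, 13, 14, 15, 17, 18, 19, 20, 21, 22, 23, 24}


Aᶜ = U \ A = elements in U but not in A
U = {1, 2, 3, 4, 5, 6, 7, 8, 9, 10, 11, 12, 13, 14, 15, 16, 17, 18, 19, 20, 21, 22, 23, 24, 25}
A = {1, 2, 3, 5, 6, 7, 8, 9, 10, 13, 14, 15, 17, 18, 19, 20, 21, 22, 23, 24}
Aᶜ = {4, 11, 12, 16, 25}

Aᶜ = {4, 11, 12, 16, 25}
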